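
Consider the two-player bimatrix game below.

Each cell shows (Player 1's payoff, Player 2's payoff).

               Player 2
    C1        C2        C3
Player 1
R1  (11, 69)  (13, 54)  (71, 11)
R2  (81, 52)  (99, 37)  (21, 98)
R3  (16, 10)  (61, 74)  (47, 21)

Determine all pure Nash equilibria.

For each player, find the best response to each opponent profile; mutual best responses are the pure NE.
Player 1 against C1: payoffs 11, 81, 16 → best response R2.
Player 1 against C2: payoffs 13, 99, 61 → best response R2.
Player 1 against C3: payoffs 71, 21, 47 → best response R1.
Player 2 against R1: payoffs 69, 54, 11 → best response C1.
Player 2 against R2: payoffs 52, 37, 98 → best response C3.
Player 2 against R3: payoffs 10, 74, 21 → best response C2.
No profile is a mutual best response for all players.

No pure-strategy Nash equilibrium.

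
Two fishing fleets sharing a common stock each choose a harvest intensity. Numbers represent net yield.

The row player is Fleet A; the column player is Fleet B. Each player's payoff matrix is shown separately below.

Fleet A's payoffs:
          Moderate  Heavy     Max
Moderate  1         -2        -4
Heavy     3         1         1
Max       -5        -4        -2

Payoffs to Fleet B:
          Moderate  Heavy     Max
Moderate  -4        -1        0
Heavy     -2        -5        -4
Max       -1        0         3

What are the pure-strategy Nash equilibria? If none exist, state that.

(Moderate, Moderate): Fleet A can switch to Heavy (1 → 3). Not NE.
(Moderate, Heavy): Fleet A can switch to Heavy (-2 → 1). Not NE.
(Moderate, Max): Fleet A can switch to Heavy (-4 → 1). Not NE.
(Heavy, Moderate): Fleet A gets 3, best alternative 1; Fleet B gets -2, best alternative -4. No profitable deviation — NE.
(Heavy, Heavy): Fleet B can switch to Moderate (-5 → -2). Not NE.
(Heavy, Max): Fleet B can switch to Moderate (-4 → -2). Not NE.
(Max, Moderate): Fleet A can switch to Moderate (-5 → 1). Not NE.
(Max, Heavy): Fleet A can switch to Moderate (-4 → -2). Not NE.
(Max, Max): Fleet A can switch to Heavy (-2 → 1). Not NE.

The unique pure-strategy Nash equilibrium is (Heavy, Moderate).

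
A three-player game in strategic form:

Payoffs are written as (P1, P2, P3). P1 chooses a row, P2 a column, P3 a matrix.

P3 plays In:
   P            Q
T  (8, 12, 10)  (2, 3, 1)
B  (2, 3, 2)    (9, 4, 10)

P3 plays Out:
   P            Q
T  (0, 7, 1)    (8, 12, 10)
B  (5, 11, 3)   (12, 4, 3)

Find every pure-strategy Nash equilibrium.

(T, P, In); (B, P, Out); (B, Q, In)

P1 against (P, In): payoffs 8, 2 → best response T.
P1 against (P, Out): payoffs 0, 5 → best response B.
P1 against (Q, In): payoffs 2, 9 → best response B.
P1 against (Q, Out): payoffs 8, 12 → best response B.
P2 against (T, In): payoffs 12, 3 → best response P.
P2 against (T, Out): payoffs 7, 12 → best response Q.
P2 against (B, In): payoffs 3, 4 → best response Q.
P2 against (B, Out): payoffs 11, 4 → best response P.
P3 against (T, P): payoffs 10, 1 → best response In.
P3 against (T, Q): payoffs 1, 10 → best response Out.
P3 against (B, P): payoffs 2, 3 → best response Out.
P3 against (B, Q): payoffs 10, 3 → best response In.
Mutual best responses: (T, P, In); (B, P, Out); (B, Q, In).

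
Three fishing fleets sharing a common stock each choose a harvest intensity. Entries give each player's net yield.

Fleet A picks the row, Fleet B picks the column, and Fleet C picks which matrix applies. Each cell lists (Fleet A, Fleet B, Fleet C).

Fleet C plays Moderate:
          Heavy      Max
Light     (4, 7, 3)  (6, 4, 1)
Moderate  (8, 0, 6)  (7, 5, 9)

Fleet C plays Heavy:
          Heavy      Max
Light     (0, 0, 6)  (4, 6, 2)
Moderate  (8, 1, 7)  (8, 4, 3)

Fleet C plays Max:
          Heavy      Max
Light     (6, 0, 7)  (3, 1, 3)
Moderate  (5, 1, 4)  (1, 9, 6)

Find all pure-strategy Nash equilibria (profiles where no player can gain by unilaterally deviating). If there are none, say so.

Fleet A against (Heavy, Moderate): payoffs 4, 8 → best response Moderate.
Fleet A against (Heavy, Heavy): payoffs 0, 8 → best response Moderate.
Fleet A against (Heavy, Max): payoffs 6, 5 → best response Light.
Fleet A against (Max, Moderate): payoffs 6, 7 → best response Moderate.
Fleet A against (Max, Heavy): payoffs 4, 8 → best response Moderate.
Fleet A against (Max, Max): payoffs 3, 1 → best response Light.
Fleet B against (Light, Moderate): payoffs 7, 4 → best response Heavy.
Fleet B against (Light, Heavy): payoffs 0, 6 → best response Max.
Fleet B against (Light, Max): payoffs 0, 1 → best response Max.
Fleet B against (Moderate, Moderate): payoffs 0, 5 → best response Max.
Fleet B against (Moderate, Heavy): payoffs 1, 4 → best response Max.
Fleet B against (Moderate, Max): payoffs 1, 9 → best response Max.
Fleet C against (Light, Heavy): payoffs 3, 6, 7 → best response Max.
Fleet C against (Light, Max): payoffs 1, 2, 3 → best response Max.
Fleet C against (Moderate, Heavy): payoffs 6, 7, 4 → best response Heavy.
Fleet C against (Moderate, Max): payoffs 9, 3, 6 → best response Moderate.
Mutual best responses: (Light, Max, Max); (Moderate, Max, Moderate).

Pure-strategy Nash equilibria: (Light, Max, Max); (Moderate, Max, Moderate)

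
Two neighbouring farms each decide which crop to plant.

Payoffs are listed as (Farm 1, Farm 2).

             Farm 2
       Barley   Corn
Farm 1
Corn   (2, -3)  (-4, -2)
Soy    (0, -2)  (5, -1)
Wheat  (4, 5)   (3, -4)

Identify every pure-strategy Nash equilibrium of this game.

Pure-strategy Nash equilibria: (Soy, Corn); (Wheat, Barley)

Check each profile: it is a Nash equilibrium iff no player can strictly gain by switching unilaterally.
(Corn, Barley): Farm 1 can switch to Wheat (2 → 4). Not NE.
(Corn, Corn): Farm 1 can switch to Soy (-4 → 5). Not NE.
(Soy, Barley): Farm 1 can switch to Corn (0 → 2). Not NE.
(Soy, Corn): Farm 1 gets 5, best alternative 3; Farm 2 gets -1, best alternative -2. No profitable deviation — NE.
(Wheat, Barley): Farm 1 gets 4, best alternative 2; Farm 2 gets 5, best alternative -4. No profitable deviation — NE.
(Wheat, Corn): Farm 1 can switch to Soy (3 → 5). Not NE.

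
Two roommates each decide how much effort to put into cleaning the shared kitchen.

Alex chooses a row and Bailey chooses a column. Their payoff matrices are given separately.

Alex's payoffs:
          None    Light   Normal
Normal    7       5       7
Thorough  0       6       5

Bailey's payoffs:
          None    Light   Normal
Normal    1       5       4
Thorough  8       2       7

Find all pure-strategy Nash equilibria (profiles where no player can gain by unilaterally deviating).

Alex against None: payoffs 7, 0 → best response Normal.
Alex against Light: payoffs 5, 6 → best response Thorough.
Alex against Normal: payoffs 7, 5 → best response Normal.
Bailey against Normal: payoffs 1, 5, 4 → best response Light.
Bailey against Thorough: payoffs 8, 2, 7 → best response None.
No profile is a mutual best response for all players.

This game has no pure Nash equilibrium.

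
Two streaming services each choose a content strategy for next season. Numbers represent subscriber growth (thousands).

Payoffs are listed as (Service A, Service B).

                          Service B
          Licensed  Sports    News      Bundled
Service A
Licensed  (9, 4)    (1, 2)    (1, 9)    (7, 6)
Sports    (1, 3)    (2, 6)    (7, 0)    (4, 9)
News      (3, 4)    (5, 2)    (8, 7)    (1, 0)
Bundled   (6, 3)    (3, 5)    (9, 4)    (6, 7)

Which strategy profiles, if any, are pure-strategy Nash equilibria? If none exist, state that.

There is no pure-strategy Nash equilibrium.

Service A against Licensed: payoffs 9, 1, 3, 6 → best response Licensed.
Service A against Sports: payoffs 1, 2, 5, 3 → best response News.
Service A against News: payoffs 1, 7, 8, 9 → best response Bundled.
Service A against Bundled: payoffs 7, 4, 1, 6 → best response Licensed.
Service B against Licensed: payoffs 4, 2, 9, 6 → best response News.
Service B against Sports: payoffs 3, 6, 0, 9 → best response Bundled.
Service B against News: payoffs 4, 2, 7, 0 → best response News.
Service B against Bundled: payoffs 3, 5, 4, 7 → best response Bundled.
No profile is a mutual best response for all players.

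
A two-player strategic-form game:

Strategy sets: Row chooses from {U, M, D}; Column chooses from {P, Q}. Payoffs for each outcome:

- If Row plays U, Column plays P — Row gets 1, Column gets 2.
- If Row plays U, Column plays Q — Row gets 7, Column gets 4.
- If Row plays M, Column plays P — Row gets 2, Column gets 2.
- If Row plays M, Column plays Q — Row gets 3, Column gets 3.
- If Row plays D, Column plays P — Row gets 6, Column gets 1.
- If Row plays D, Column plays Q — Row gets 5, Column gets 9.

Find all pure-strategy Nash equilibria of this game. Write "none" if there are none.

(U, P): Row can switch to M (1 → 2). Not NE.
(U, Q): Row gets 7, best alternative 5; Column gets 4, best alternative 2. No profitable deviation — NE.
(M, P): Row can switch to D (2 → 6). Not NE.
(M, Q): Row can switch to U (3 → 7). Not NE.
(D, P): Column can switch to Q (1 → 9). Not NE.
(D, Q): Row can switch to U (5 → 7). Not NE.

(U, Q)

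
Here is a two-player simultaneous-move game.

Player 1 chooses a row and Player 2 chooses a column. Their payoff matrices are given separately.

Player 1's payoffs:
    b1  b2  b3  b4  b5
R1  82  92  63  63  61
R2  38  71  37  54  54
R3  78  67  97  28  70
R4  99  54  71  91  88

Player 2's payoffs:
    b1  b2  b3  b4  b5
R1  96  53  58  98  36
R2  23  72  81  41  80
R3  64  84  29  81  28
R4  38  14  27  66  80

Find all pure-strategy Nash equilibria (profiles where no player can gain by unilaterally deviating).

Mark each player's best response to every combination of opponents' strategies; a profile where every player is best-responding is a pure Nash equilibrium.
Player 1 against b1: payoffs 82, 38, 78, 99 → best response R4.
Player 1 against b2: payoffs 92, 71, 67, 54 → best response R1.
Player 1 against b3: payoffs 63, 37, 97, 71 → best response R3.
Player 1 against b4: payoffs 63, 54, 28, 91 → best response R4.
Player 1 against b5: payoffs 61, 54, 70, 88 → best response R4.
Player 2 against R1: payoffs 96, 53, 58, 98, 36 → best response b4.
Player 2 against R2: payoffs 23, 72, 81, 41, 80 → best response b3.
Player 2 against R3: payoffs 64, 84, 29, 81, 28 → best response b2.
Player 2 against R4: payoffs 38, 14, 27, 66, 80 → best response b5.
Mutual best responses: (R4, b5).

Pure NE: (R4, b5)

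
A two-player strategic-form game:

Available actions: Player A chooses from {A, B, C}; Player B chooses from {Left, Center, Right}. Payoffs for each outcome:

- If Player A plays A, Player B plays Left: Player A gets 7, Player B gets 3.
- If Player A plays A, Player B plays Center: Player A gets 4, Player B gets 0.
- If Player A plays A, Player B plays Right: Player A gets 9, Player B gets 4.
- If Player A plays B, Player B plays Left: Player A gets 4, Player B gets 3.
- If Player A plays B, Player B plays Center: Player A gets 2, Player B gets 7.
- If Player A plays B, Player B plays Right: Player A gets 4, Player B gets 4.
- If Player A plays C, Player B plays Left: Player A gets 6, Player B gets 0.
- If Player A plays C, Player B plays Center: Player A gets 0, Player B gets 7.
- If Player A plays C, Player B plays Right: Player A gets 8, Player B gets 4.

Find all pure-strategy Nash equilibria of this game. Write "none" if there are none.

Pure NE: (A, Right)

Player A against Left: payoffs 7, 4, 6 → best response A.
Player A against Center: payoffs 4, 2, 0 → best response A.
Player A against Right: payoffs 9, 4, 8 → best response A.
Player B against A: payoffs 3, 0, 4 → best response Right.
Player B against B: payoffs 3, 7, 4 → best response Center.
Player B against C: payoffs 0, 7, 4 → best response Center.
Mutual best responses: (A, Right).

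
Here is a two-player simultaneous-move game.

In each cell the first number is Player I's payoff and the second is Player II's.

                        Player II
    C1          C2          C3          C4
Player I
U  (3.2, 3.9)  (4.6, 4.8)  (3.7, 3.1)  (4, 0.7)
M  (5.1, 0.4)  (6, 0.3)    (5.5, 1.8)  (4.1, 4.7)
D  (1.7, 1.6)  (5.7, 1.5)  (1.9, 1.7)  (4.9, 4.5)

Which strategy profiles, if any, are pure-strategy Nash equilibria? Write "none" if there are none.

Pure NE: (D, C4)

Player I against C1: payoffs 3.2, 5.1, 1.7 → best response M.
Player I against C2: payoffs 4.6, 6, 5.7 → best response M.
Player I against C3: payoffs 3.7, 5.5, 1.9 → best response M.
Player I against C4: payoffs 4, 4.1, 4.9 → best response D.
Player II against U: payoffs 3.9, 4.8, 3.1, 0.7 → best response C2.
Player II against M: payoffs 0.4, 0.3, 1.8, 4.7 → best response C4.
Player II against D: payoffs 1.6, 1.5, 1.7, 4.5 → best response C4.
Mutual best responses: (D, C4).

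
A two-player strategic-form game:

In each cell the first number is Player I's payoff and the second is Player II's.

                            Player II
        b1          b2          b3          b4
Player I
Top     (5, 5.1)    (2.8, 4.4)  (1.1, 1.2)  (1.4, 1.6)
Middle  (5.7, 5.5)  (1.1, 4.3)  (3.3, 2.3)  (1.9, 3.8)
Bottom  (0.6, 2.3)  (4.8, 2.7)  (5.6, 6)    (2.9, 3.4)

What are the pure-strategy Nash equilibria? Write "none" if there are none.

For each player, find the best response to each opponent profile; mutual best responses are the pure NE.
Player I against b1: payoffs 5, 5.7, 0.6 → best response Middle.
Player I against b2: payoffs 2.8, 1.1, 4.8 → best response Bottom.
Player I against b3: payoffs 1.1, 3.3, 5.6 → best response Bottom.
Player I against b4: payoffs 1.4, 1.9, 2.9 → best response Bottom.
Player II against Top: payoffs 5.1, 4.4, 1.2, 1.6 → best response b1.
Player II against Middle: payoffs 5.5, 4.3, 2.3, 3.8 → best response b1.
Player II against Bottom: payoffs 2.3, 2.7, 6, 3.4 → best response b3.
Mutual best responses: (Middle, b1); (Bottom, b3).

Pure-strategy Nash equilibria: (Middle, b1), (Bottom, b3)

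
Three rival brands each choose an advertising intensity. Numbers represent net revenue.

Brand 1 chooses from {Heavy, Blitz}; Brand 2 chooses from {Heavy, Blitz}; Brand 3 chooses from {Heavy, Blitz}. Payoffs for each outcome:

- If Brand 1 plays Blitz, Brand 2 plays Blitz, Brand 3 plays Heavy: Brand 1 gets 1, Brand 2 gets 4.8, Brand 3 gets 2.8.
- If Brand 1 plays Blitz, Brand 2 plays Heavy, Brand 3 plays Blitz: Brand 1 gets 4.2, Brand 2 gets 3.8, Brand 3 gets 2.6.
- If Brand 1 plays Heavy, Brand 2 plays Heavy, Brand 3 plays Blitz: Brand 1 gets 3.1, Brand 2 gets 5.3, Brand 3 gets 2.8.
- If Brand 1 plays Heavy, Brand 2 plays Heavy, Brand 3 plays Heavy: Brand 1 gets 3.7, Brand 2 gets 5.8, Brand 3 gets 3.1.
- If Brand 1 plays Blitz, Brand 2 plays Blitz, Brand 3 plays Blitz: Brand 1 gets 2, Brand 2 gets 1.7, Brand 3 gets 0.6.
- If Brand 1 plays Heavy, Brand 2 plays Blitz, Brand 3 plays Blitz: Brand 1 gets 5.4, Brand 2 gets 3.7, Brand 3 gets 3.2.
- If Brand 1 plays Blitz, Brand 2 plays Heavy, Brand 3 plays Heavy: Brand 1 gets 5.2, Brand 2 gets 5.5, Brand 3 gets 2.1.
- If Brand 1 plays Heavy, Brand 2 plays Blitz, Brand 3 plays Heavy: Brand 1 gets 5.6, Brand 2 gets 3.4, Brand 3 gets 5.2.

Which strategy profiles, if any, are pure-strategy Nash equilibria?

Brand 1 against (Heavy, Heavy): payoffs 3.7, 5.2 → best response Blitz.
Brand 1 against (Heavy, Blitz): payoffs 3.1, 4.2 → best response Blitz.
Brand 1 against (Blitz, Heavy): payoffs 5.6, 1 → best response Heavy.
Brand 1 against (Blitz, Blitz): payoffs 5.4, 2 → best response Heavy.
Brand 2 against (Heavy, Heavy): payoffs 5.8, 3.4 → best response Heavy.
Brand 2 against (Heavy, Blitz): payoffs 5.3, 3.7 → best response Heavy.
Brand 2 against (Blitz, Heavy): payoffs 5.5, 4.8 → best response Heavy.
Brand 2 against (Blitz, Blitz): payoffs 3.8, 1.7 → best response Heavy.
Brand 3 against (Heavy, Heavy): payoffs 3.1, 2.8 → best response Heavy.
Brand 3 against (Heavy, Blitz): payoffs 5.2, 3.2 → best response Heavy.
Brand 3 against (Blitz, Heavy): payoffs 2.1, 2.6 → best response Blitz.
Brand 3 against (Blitz, Blitz): payoffs 2.8, 0.6 → best response Heavy.
Mutual best responses: (Blitz, Heavy, Blitz).

(Blitz, Heavy, Blitz)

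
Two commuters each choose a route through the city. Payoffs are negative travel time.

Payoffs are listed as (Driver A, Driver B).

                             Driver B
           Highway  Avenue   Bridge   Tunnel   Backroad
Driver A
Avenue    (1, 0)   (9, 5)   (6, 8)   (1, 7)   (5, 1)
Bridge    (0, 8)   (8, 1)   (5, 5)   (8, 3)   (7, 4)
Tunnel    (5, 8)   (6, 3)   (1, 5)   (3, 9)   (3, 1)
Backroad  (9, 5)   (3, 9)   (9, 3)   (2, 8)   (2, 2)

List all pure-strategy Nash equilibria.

(Avenue, Highway): Driver A can switch to Tunnel (1 → 5). Not NE.
(Avenue, Avenue): Driver B can switch to Bridge (5 → 8). Not NE.
(Avenue, Bridge): Driver A can switch to Backroad (6 → 9). Not NE.
(Avenue, Tunnel): Driver A can switch to Bridge (1 → 8). Not NE.
(Avenue, Backroad): Driver A can switch to Bridge (5 → 7). Not NE.
(Bridge, Highway): Driver A can switch to Avenue (0 → 1). Not NE.
(Bridge, Avenue): Driver A can switch to Avenue (8 → 9). Not NE.
(Bridge, Bridge): Driver A can switch to Avenue (5 → 6). Not NE.
(The remaining 12 profiles each have a profitable deviation by the same check.)

There is no pure-strategy Nash equilibrium.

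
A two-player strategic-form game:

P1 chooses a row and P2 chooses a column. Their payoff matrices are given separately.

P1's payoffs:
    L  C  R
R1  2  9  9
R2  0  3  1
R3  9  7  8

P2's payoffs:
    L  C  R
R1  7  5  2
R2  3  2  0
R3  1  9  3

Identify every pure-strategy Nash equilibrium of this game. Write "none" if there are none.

(R1, L): P1 can switch to R3 (2 → 9). Not NE.
(R1, C): P2 can switch to L (5 → 7). Not NE.
(R1, R): P2 can switch to L (2 → 7). Not NE.
(R2, L): P1 can switch to R1 (0 → 2). Not NE.
(R2, C): P1 can switch to R1 (3 → 9). Not NE.
(R2, R): P1 can switch to R1 (1 → 9). Not NE.
(The remaining 3 profiles each have a profitable deviation by the same check.)

No pure-strategy Nash equilibrium.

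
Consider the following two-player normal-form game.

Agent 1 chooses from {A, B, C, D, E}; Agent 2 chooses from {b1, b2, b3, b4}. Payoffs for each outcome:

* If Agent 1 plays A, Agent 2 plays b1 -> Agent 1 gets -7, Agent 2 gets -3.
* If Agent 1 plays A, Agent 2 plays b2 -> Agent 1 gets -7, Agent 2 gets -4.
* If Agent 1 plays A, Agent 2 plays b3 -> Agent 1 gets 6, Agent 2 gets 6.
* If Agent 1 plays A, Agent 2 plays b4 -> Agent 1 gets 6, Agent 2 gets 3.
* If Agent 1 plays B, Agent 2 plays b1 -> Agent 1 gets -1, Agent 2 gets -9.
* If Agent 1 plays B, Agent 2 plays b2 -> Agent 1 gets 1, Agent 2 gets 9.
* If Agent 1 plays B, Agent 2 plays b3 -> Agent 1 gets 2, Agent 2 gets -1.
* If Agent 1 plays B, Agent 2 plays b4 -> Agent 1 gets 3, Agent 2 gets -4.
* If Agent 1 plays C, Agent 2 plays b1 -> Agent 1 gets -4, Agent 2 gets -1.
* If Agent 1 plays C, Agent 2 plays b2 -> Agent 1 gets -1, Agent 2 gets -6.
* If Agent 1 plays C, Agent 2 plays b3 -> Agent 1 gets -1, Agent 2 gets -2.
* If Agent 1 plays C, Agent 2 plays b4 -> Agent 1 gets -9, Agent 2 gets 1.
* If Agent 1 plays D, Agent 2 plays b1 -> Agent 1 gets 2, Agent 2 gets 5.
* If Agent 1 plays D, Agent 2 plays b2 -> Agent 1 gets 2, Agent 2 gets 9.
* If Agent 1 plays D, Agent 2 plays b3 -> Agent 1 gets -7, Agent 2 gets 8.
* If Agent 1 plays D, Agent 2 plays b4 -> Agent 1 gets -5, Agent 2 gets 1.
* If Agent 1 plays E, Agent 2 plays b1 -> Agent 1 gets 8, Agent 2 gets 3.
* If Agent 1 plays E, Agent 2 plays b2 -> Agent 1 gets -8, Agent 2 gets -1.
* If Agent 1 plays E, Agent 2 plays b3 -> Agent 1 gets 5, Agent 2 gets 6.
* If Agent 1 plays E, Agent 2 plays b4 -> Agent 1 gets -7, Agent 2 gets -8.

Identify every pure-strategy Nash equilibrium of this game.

Agent 1 against b1: payoffs -7, -1, -4, 2, 8 → best response E.
Agent 1 against b2: payoffs -7, 1, -1, 2, -8 → best response D.
Agent 1 against b3: payoffs 6, 2, -1, -7, 5 → best response A.
Agent 1 against b4: payoffs 6, 3, -9, -5, -7 → best response A.
Agent 2 against A: payoffs -3, -4, 6, 3 → best response b3.
Agent 2 against B: payoffs -9, 9, -1, -4 → best response b2.
Agent 2 against C: payoffs -1, -6, -2, 1 → best response b4.
Agent 2 against D: payoffs 5, 9, 8, 1 → best response b2.
Agent 2 against E: payoffs 3, -1, 6, -8 → best response b3.
Mutual best responses: (A, b3); (D, b2).

(A, b3), (D, b2)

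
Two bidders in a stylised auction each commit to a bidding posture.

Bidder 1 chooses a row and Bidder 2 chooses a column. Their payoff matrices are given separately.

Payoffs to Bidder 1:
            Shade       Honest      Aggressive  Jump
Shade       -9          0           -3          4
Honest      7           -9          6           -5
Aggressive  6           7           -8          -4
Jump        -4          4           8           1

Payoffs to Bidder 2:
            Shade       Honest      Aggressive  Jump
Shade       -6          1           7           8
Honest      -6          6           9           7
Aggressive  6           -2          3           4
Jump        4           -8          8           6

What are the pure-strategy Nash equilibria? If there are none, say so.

Check each profile: it is a Nash equilibrium iff no player can strictly gain by switching unilaterally.
(Shade, Shade): Bidder 1 can switch to Honest (-9 → 7). Not NE.
(Shade, Honest): Bidder 1 can switch to Aggressive (0 → 7). Not NE.
(Shade, Aggressive): Bidder 1 can switch to Honest (-3 → 6). Not NE.
(Shade, Jump): Bidder 1 gets 4, best alternative 1; Bidder 2 gets 8, best alternative 7. No profitable deviation — NE.
(Honest, Shade): Bidder 2 can switch to Honest (-6 → 6). Not NE.
(Honest, Honest): Bidder 1 can switch to Shade (-9 → 0). Not NE.
(Honest, Aggressive): Bidder 1 can switch to Jump (6 → 8). Not NE.
(Honest, Jump): Bidder 1 can switch to Shade (-5 → 4). Not NE.
(Aggressive, Shade): Bidder 1 can switch to Honest (6 → 7). Not NE.
(Aggressive, Honest): Bidder 2 can switch to Shade (-2 → 6). Not NE.
(Aggressive, Aggressive): Bidder 1 can switch to Shade (-8 → -3). Not NE.
(Aggressive, Jump): Bidder 1 can switch to Shade (-4 → 4). Not NE.
(Jump, Shade): Bidder 1 can switch to Honest (-4 → 7). Not NE.
(Jump, Aggressive): Bidder 1 gets 8, best alternative 6; Bidder 2 gets 8, best alternative 6. No profitable deviation — NE.
(The remaining 2 profiles each have a profitable deviation by the same check.)

The pure Nash equilibria are (Shade, Jump); (Jump, Aggressive).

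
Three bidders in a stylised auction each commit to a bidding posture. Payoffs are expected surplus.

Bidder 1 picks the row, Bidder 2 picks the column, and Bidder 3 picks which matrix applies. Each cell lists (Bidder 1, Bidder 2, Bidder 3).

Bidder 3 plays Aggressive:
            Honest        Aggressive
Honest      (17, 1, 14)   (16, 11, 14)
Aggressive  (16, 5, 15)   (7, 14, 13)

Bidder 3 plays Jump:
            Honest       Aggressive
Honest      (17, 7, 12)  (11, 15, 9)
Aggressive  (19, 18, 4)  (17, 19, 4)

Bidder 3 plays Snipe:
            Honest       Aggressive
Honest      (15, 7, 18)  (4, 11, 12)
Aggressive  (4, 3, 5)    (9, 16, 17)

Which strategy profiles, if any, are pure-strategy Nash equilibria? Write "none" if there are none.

Bidder 1 against (Honest, Aggressive): payoffs 17, 16 → best response Honest.
Bidder 1 against (Honest, Jump): payoffs 17, 19 → best response Aggressive.
Bidder 1 against (Honest, Snipe): payoffs 15, 4 → best response Honest.
Bidder 1 against (Aggressive, Aggressive): payoffs 16, 7 → best response Honest.
Bidder 1 against (Aggressive, Jump): payoffs 11, 17 → best response Aggressive.
Bidder 1 against (Aggressive, Snipe): payoffs 4, 9 → best response Aggressive.
Bidder 2 against (Honest, Aggressive): payoffs 1, 11 → best response Aggressive.
Bidder 2 against (Honest, Jump): payoffs 7, 15 → best response Aggressive.
Bidder 2 against (Honest, Snipe): payoffs 7, 11 → best response Aggressive.
Bidder 2 against (Aggressive, Aggressive): payoffs 5, 14 → best response Aggressive.
Bidder 2 against (Aggressive, Jump): payoffs 18, 19 → best response Aggressive.
Bidder 2 against (Aggressive, Snipe): payoffs 3, 16 → best response Aggressive.
Bidder 3 against (Honest, Honest): payoffs 14, 12, 18 → best response Snipe.
Bidder 3 against (Honest, Aggressive): payoffs 14, 9, 12 → best response Aggressive.
Bidder 3 against (Aggressive, Honest): payoffs 15, 4, 5 → best response Aggressive.
Bidder 3 against (Aggressive, Aggressive): payoffs 13, 4, 17 → best response Snipe.
Mutual best responses: (Honest, Aggressive, Aggressive); (Aggressive, Aggressive, Snipe).

The pure Nash equilibria are (Honest, Aggressive, Aggressive); (Aggressive, Aggressive, Snipe).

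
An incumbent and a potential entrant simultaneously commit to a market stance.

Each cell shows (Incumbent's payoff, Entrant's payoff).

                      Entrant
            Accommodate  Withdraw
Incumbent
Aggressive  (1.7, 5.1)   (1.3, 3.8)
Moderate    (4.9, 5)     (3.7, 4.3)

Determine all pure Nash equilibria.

(Moderate, Accommodate)

Mark each player's best response to every combination of opponents' strategies; a profile where every player is best-responding is a pure Nash equilibrium.
Incumbent against Accommodate: payoffs 1.7, 4.9 → best response Moderate.
Incumbent against Withdraw: payoffs 1.3, 3.7 → best response Moderate.
Entrant against Aggressive: payoffs 5.1, 3.8 → best response Accommodate.
Entrant against Moderate: payoffs 5, 4.3 → best response Accommodate.
Mutual best responses: (Moderate, Accommodate).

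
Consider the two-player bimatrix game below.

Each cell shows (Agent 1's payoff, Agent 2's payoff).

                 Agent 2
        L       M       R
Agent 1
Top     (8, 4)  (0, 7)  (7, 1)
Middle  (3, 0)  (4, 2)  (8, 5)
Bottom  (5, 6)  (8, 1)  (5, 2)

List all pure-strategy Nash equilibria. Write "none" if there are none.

Check each profile: it is a Nash equilibrium iff no player can strictly gain by switching unilaterally.
(Top, L): Agent 2 can switch to M (4 → 7). Not NE.
(Top, M): Agent 1 can switch to Middle (0 → 4). Not NE.
(Top, R): Agent 1 can switch to Middle (7 → 8). Not NE.
(Middle, L): Agent 1 can switch to Top (3 → 8). Not NE.
(Middle, M): Agent 1 can switch to Bottom (4 → 8). Not NE.
(Middle, R): Agent 1 gets 8, best alternative 7; Agent 2 gets 5, best alternative 2. No profitable deviation — NE.
(Bottom, L): Agent 1 can switch to Top (5 → 8). Not NE.
(Bottom, M): Agent 2 can switch to L (1 → 6). Not NE.
(Bottom, R): Agent 1 can switch to Top (5 → 7). Not NE.

(Middle, R)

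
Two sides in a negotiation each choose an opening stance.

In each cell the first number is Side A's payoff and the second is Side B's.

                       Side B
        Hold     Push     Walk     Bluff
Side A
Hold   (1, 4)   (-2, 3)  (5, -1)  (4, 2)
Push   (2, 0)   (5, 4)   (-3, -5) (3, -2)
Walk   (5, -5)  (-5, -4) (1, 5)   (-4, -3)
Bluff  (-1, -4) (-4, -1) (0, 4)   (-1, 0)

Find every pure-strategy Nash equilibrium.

Side A against Hold: payoffs 1, 2, 5, -1 → best response Walk.
Side A against Push: payoffs -2, 5, -5, -4 → best response Push.
Side A against Walk: payoffs 5, -3, 1, 0 → best response Hold.
Side A against Bluff: payoffs 4, 3, -4, -1 → best response Hold.
Side B against Hold: payoffs 4, 3, -1, 2 → best response Hold.
Side B against Push: payoffs 0, 4, -5, -2 → best response Push.
Side B against Walk: payoffs -5, -4, 5, -3 → best response Walk.
Side B against Bluff: payoffs -4, -1, 4, 0 → best response Walk.
Mutual best responses: (Push, Push).

Pure NE: (Push, Push)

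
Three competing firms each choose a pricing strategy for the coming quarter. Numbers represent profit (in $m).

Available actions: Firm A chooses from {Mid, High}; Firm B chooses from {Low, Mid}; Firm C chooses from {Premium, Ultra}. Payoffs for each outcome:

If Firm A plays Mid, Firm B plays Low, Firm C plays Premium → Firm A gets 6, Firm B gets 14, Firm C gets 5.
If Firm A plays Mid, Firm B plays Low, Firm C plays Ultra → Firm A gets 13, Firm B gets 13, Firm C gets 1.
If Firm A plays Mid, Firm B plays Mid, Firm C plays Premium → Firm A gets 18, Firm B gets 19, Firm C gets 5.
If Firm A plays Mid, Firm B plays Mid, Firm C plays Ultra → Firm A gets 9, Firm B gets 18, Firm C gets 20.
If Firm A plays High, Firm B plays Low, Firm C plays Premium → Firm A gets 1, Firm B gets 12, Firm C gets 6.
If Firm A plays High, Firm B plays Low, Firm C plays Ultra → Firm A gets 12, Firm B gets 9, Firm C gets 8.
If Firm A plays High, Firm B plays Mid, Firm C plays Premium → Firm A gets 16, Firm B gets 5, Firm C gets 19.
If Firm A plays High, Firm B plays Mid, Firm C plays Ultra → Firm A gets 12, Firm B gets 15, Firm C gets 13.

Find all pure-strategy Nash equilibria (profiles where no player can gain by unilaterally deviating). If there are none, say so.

This game has no pure Nash equilibrium.

Firm A against (Low, Premium): payoffs 6, 1 → best response Mid.
Firm A against (Low, Ultra): payoffs 13, 12 → best response Mid.
Firm A against (Mid, Premium): payoffs 18, 16 → best response Mid.
Firm A against (Mid, Ultra): payoffs 9, 12 → best response High.
Firm B against (Mid, Premium): payoffs 14, 19 → best response Mid.
Firm B against (Mid, Ultra): payoffs 13, 18 → best response Mid.
Firm B against (High, Premium): payoffs 12, 5 → best response Low.
Firm B against (High, Ultra): payoffs 9, 15 → best response Mid.
Firm C against (Mid, Low): payoffs 5, 1 → best response Premium.
Firm C against (Mid, Mid): payoffs 5, 20 → best response Ultra.
Firm C against (High, Low): payoffs 6, 8 → best response Ultra.
Firm C against (High, Mid): payoffs 19, 13 → best response Premium.
No profile is a mutual best response for all players.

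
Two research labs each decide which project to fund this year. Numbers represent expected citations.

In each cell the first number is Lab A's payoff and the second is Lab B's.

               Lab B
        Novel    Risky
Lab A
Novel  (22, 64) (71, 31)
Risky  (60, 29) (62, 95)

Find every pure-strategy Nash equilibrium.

No pure-strategy Nash equilibrium.

Mark each player's best response to every combination of opponents' strategies; a profile where every player is best-responding is a pure Nash equilibrium.
Lab A against Novel: payoffs 22, 60 → best response Risky.
Lab A against Risky: payoffs 71, 62 → best response Novel.
Lab B against Novel: payoffs 64, 31 → best response Novel.
Lab B against Risky: payoffs 29, 95 → best response Risky.
No profile is a mutual best response for all players.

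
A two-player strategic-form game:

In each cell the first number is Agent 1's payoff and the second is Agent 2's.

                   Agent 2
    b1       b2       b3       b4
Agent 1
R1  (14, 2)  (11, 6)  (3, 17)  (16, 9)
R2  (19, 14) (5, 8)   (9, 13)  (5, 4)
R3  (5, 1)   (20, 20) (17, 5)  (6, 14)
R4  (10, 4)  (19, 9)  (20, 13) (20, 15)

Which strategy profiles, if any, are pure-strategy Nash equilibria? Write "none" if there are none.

Mark each player's best response to every combination of opponents' strategies; a profile where every player is best-responding is a pure Nash equilibrium.
Agent 1 against b1: payoffs 14, 19, 5, 10 → best response R2.
Agent 1 against b2: payoffs 11, 5, 20, 19 → best response R3.
Agent 1 against b3: payoffs 3, 9, 17, 20 → best response R4.
Agent 1 against b4: payoffs 16, 5, 6, 20 → best response R4.
Agent 2 against R1: payoffs 2, 6, 17, 9 → best response b3.
Agent 2 against R2: payoffs 14, 8, 13, 4 → best response b1.
Agent 2 against R3: payoffs 1, 20, 5, 14 → best response b2.
Agent 2 against R4: payoffs 4, 9, 13, 15 → best response b4.
Mutual best responses: (R2, b1); (R3, b2); (R4, b4).

Pure-strategy Nash equilibria: (R2, b1), (R3, b2), (R4, b4)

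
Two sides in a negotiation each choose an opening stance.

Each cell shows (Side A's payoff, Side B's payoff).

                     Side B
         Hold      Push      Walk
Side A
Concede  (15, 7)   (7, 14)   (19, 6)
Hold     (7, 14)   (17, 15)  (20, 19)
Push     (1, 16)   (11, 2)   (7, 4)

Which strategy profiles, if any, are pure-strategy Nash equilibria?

Pure NE: (Hold, Walk)

(Concede, Hold): Side B can switch to Push (7 → 14). Not NE.
(Concede, Push): Side A can switch to Hold (7 → 17). Not NE.
(Concede, Walk): Side A can switch to Hold (19 → 20). Not NE.
(Hold, Hold): Side A can switch to Concede (7 → 15). Not NE.
(Hold, Push): Side B can switch to Walk (15 → 19). Not NE.
(Hold, Walk): Side A gets 20, best alternative 19; Side B gets 19, best alternative 15. No profitable deviation — NE.
(Push, Hold): Side A can switch to Concede (1 → 15). Not NE.
(Push, Push): Side A can switch to Hold (11 → 17). Not NE.
(Push, Walk): Side A can switch to Concede (7 → 19). Not NE.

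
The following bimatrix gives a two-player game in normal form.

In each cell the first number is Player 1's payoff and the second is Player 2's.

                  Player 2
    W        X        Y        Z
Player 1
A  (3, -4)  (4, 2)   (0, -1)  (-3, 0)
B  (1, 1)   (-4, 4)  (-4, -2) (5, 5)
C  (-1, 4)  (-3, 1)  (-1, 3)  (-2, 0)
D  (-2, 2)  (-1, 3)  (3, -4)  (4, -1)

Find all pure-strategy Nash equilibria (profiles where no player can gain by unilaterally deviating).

(A, X), (B, Z)

(A, W): Player 2 can switch to X (-4 → 2). Not NE.
(A, X): Player 1 gets 4, best alternative -1; Player 2 gets 2, best alternative 0. No profitable deviation — NE.
(A, Y): Player 1 can switch to D (0 → 3). Not NE.
(A, Z): Player 1 can switch to B (-3 → 5). Not NE.
(B, W): Player 1 can switch to A (1 → 3). Not NE.
(B, X): Player 1 can switch to A (-4 → 4). Not NE.
(B, Y): Player 1 can switch to A (-4 → 0). Not NE.
(B, Z): Player 1 gets 5, best alternative 4; Player 2 gets 5, best alternative 4. No profitable deviation — NE.
(C, W): Player 1 can switch to A (-1 → 3). Not NE.
(C, X): Player 1 can switch to A (-3 → 4). Not NE.
(The remaining 6 profiles each have a profitable deviation by the same check.)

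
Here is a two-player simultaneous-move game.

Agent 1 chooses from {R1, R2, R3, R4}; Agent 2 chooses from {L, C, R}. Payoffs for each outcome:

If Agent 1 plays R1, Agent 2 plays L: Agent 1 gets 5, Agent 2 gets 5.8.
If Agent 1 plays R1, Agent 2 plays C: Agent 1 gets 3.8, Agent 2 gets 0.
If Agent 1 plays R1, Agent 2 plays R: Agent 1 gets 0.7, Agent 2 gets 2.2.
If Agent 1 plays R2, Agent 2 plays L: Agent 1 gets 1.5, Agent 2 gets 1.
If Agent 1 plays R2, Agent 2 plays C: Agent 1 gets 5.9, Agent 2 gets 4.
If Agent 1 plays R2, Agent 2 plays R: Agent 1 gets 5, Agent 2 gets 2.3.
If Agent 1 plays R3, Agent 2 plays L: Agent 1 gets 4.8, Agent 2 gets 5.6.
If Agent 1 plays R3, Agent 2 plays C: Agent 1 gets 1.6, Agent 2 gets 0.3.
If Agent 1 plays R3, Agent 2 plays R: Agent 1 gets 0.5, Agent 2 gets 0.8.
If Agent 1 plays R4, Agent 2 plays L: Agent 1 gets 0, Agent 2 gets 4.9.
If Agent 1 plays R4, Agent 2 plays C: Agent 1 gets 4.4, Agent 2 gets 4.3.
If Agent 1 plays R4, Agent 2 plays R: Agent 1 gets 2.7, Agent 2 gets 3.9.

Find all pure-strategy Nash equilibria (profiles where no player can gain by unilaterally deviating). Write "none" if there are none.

Agent 1 against L: payoffs 5, 1.5, 4.8, 0 → best response R1.
Agent 1 against C: payoffs 3.8, 5.9, 1.6, 4.4 → best response R2.
Agent 1 against R: payoffs 0.7, 5, 0.5, 2.7 → best response R2.
Agent 2 against R1: payoffs 5.8, 0, 2.2 → best response L.
Agent 2 against R2: payoffs 1, 4, 2.3 → best response C.
Agent 2 against R3: payoffs 5.6, 0.3, 0.8 → best response L.
Agent 2 against R4: payoffs 4.9, 4.3, 3.9 → best response L.
Mutual best responses: (R1, L); (R2, C).

Pure-strategy Nash equilibria: (R1, L) and (R2, C)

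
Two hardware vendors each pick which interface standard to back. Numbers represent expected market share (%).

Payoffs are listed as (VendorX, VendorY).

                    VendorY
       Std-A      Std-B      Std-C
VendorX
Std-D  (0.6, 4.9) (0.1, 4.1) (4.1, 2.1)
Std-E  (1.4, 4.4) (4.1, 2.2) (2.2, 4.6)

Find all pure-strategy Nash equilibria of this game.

This game has no pure Nash equilibrium.

(Std-D, Std-A): VendorX can switch to Std-E (0.6 → 1.4). Not NE.
(Std-D, Std-B): VendorX can switch to Std-E (0.1 → 4.1). Not NE.
(Std-D, Std-C): VendorY can switch to Std-A (2.1 → 4.9). Not NE.
(Std-E, Std-A): VendorY can switch to Std-C (4.4 → 4.6). Not NE.
(Std-E, Std-B): VendorY can switch to Std-A (2.2 → 4.4). Not NE.
(Std-E, Std-C): VendorX can switch to Std-D (2.2 → 4.1). Not NE.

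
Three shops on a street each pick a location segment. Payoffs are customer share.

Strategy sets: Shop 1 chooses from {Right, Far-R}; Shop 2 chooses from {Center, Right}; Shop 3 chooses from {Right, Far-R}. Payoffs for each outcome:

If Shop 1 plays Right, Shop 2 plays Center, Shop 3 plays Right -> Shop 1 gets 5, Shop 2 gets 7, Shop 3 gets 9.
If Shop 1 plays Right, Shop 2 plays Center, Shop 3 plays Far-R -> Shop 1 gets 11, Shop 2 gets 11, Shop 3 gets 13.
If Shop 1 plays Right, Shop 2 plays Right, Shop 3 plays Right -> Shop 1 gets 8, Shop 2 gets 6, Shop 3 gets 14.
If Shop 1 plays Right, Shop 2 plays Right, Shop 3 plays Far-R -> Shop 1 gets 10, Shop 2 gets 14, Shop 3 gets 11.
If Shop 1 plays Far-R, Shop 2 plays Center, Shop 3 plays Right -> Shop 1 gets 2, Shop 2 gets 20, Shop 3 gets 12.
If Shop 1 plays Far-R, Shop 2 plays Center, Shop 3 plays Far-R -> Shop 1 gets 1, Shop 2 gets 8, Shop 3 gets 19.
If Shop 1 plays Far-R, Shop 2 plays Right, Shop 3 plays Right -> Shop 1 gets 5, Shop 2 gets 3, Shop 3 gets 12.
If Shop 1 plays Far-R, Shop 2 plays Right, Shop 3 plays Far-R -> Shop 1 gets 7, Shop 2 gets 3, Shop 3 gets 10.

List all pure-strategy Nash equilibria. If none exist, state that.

Shop 1 against (Center, Right): payoffs 5, 2 → best response Right.
Shop 1 against (Center, Far-R): payoffs 11, 1 → best response Right.
Shop 1 against (Right, Right): payoffs 8, 5 → best response Right.
Shop 1 against (Right, Far-R): payoffs 10, 7 → best response Right.
Shop 2 against (Right, Right): payoffs 7, 6 → best response Center.
Shop 2 against (Right, Far-R): payoffs 11, 14 → best response Right.
Shop 2 against (Far-R, Right): payoffs 20, 3 → best response Center.
Shop 2 against (Far-R, Far-R): payoffs 8, 3 → best response Center.
Shop 3 against (Right, Center): payoffs 9, 13 → best response Far-R.
Shop 3 against (Right, Right): payoffs 14, 11 → best response Right.
Shop 3 against (Far-R, Center): payoffs 12, 19 → best response Far-R.
Shop 3 against (Far-R, Right): payoffs 12, 10 → best response Right.
No profile is a mutual best response for all players.

There is no pure-strategy Nash equilibrium.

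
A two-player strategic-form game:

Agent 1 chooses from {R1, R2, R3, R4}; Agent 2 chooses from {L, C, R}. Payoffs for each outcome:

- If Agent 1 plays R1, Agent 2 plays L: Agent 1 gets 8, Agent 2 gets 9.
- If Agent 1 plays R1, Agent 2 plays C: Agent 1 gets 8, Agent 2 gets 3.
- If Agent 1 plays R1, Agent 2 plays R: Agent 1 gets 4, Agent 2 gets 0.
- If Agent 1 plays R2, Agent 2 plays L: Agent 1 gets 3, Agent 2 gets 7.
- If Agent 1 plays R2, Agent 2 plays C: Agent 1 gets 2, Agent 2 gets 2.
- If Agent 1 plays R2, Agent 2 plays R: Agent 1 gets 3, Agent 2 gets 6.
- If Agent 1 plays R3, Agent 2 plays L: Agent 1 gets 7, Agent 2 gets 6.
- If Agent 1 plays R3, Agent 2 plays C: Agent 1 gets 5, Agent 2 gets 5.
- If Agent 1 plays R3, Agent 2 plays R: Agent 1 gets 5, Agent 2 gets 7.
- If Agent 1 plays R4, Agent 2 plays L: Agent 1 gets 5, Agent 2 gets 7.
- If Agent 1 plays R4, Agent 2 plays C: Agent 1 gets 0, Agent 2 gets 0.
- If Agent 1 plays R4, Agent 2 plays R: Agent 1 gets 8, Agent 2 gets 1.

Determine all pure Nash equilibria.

Pure NE: (R1, L)

For each player, find the best response to each opponent profile; mutual best responses are the pure NE.
Agent 1 against L: payoffs 8, 3, 7, 5 → best response R1.
Agent 1 against C: payoffs 8, 2, 5, 0 → best response R1.
Agent 1 against R: payoffs 4, 3, 5, 8 → best response R4.
Agent 2 against R1: payoffs 9, 3, 0 → best response L.
Agent 2 against R2: payoffs 7, 2, 6 → best response L.
Agent 2 against R3: payoffs 6, 5, 7 → best response R.
Agent 2 against R4: payoffs 7, 0, 1 → best response L.
Mutual best responses: (R1, L).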